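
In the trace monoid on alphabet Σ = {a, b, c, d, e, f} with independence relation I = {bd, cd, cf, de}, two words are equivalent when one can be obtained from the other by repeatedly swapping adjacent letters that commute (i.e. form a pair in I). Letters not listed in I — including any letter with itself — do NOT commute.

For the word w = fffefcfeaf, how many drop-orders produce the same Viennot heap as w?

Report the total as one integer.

piece 0:f — minimal
piece 1:f rests on {0:f}
piece 2:f rests on {1:f}
piece 3:e rests on {2:f}
piece 4:f rests on {3:e}
piece 5:c rests on {3:e}
piece 6:f rests on {4:f}
piece 7:e rests on {5:c, 6:f}
piece 8:a rests on {7:e}
piece 9:f rests on {8:a}
minimal pieces: {0:f}
ways to finish when only these pieces remain (= sum over removing one remaining piece with nothing left below it):
  1 left: {9}→1
  2 left: {8,9}→1
  3 left: {7,8,9}→1
  4 left: {5,7,8,9}→1  {6,7,8,9}→1
  5 left: {4,6,7,8,9}→1  {5,6,7,8,9}→2
  6 left: {4,5,6,7,8,9}→3
  7 left: {3,4,5,6,7,8,9}→3
  8 left: {2,3,4,5,6,7,8,9}→3
  placing 0:f first → 3 extensions

3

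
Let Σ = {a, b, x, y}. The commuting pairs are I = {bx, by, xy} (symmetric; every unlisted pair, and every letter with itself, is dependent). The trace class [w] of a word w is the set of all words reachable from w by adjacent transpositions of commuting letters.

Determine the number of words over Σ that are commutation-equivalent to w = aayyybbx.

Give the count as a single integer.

drop 0:a onto floor
drop 1:a onto {0:a}
drop 2:y onto {1:a}
drop 3:y onto {2:y}
drop 4:y onto {3:y}
drop 5:b onto {1:a}
drop 6:b onto {5:b}
drop 7:x onto {1:a}
ground layer = {0:a}
drop-orders for the pieces not yet dropped (sum over which currently-grounded one goes next):
  1 to go: {4} 1  {6} 1  {7} 1
  2 to go: {3,4} 1  {4,6} 2  {4,7} 2  {5,6} 1  {6,7} 2
  3 to go: {2,3,4} 1  {3,4,6} 3  {3,4,7} 3  {4,5,6} 3  {4,6,7} 6  {5,6,7} 3
  4 to go: {2,3,4,6} 4  {2,3,4,7} 4  {3,4,5,6} 6  {3,4,6,7} 12  {4,5,6,7} 12
  5 to go: {2,3,4,5,6} 10  {2,3,4,6,7} 20  {3,4,5,6,7} 30
  6 to go: {2,3,4,5,6,7} 60
  if 0:a drops first: 60 orders

60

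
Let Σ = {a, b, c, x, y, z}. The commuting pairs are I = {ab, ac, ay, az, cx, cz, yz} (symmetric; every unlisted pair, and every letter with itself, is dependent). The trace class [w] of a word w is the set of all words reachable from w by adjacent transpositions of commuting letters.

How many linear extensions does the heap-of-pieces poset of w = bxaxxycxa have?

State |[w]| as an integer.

3

0(b) covers ∅
1(x) covers 0:b
2(a) covers 1:x
3(x) covers 2:a
4(x) covers 3:x
5(y) covers 4:x
6(c) covers 5:y
7(x) covers 5:y
8(a) covers 7:x
floor of heap: 0:b
completions by unplaced set U, small U first (add the entries for U minus each lowest piece of U):
  |U|=1: {6}:1  {8}:1
  |U|=2: {6,8}:2  {7,8}:1
  |U|=3: {6,7,8}:3
  |U|=4: {5,6,7,8}:3
  |U|=5: {4,5,6,7,8}:3
  |U|=6: {3,4,5,6,7,8}:3
  |U|=7: {2,3,4,5,6,7,8}:3
  start at 0(b): 3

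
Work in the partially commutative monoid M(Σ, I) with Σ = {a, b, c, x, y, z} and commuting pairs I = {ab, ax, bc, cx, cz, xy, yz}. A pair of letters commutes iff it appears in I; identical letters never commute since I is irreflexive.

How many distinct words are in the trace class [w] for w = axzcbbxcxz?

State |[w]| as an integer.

64

#0=a has no predecessor
#1=x has no predecessor
#2=z depends on [0:a, 1:x]
#3=c depends on [0:a]
#4=b depends on [2:z]
#5=b depends on [4:b]
#6=x depends on [5:b]
#7=c depends on [3:c]
#8=x depends on [6:x]
#9=z depends on [8:x]
sources: [0:a, 1:x]
N(rest) = Σ N(rest − s) over sources s of rest; N(one piece) = 1:
  size 1 → [7]=1  [9]=1
  size 2 → [3,7]=1  [7,9]=2  [8,9]=1
  size 3 → [3,7,9]=3  [6,8,9]=1  [7,8,9]=3
  size 4 → [3,7,8,9]=6  [5,6,8,9]=1  [6,7,8,9]=4
  size 5 → [3,6,7,8,9]=10  [4,5,6,8,9]=1  [5,6,7,8,9]=5
  size 6 → [2,4,5,6,8,9]=1  [3,5,6,7,8,9]=15  [4,5,6,7,8,9]=6
  size 7 → [1,2,4,5,6,8,9]=1  [2,4,5,6,7,8,9]=7  [3,4,5,6,7,8,9]=21
  size 8 → [1,2,4,5,6,7,8,9]=8  [2,3,4,5,6,7,8,9]=28
  first=0(a) contributes 36
  first=1(x) contributes 28
|[w]| = 64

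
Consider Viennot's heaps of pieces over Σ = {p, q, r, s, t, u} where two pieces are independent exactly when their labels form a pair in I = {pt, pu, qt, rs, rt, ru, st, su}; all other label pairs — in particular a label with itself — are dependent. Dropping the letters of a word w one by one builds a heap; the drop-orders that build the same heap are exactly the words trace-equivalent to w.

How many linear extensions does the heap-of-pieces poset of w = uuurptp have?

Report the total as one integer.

0(u) covers ∅
1(u) covers 0:u
2(u) covers 1:u
3(r) covers ∅
4(p) covers 3:r
5(t) covers 2:u
6(p) covers 4:p
floor of heap: 0:u, 3:r
completions by unplaced set U, small U first (add the entries for U minus each lowest piece of U):
  |U|=1: {5}:1  {6}:1
  |U|=2: {2,5}:1  {4,6}:1  {5,6}:2
  |U|=3: {1,2,5}:1  {2,5,6}:3  {3,4,6}:1  {4,5,6}:3
  |U|=4: {0,1,2,5}:1  {1,2,5,6}:4  {2,4,5,6}:6  {3,4,5,6}:4
  |U|=5: {0,1,2,5,6}:5  {1,2,4,5,6}:10  {2,3,4,5,6}:10
  start at 0(u): 20
  start at 3(r): 15
sum over floor = 35

35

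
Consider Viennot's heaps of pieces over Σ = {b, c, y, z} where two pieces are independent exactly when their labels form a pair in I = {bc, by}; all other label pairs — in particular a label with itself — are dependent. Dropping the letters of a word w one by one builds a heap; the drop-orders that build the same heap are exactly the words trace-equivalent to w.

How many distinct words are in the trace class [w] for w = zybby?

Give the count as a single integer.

6

drop 0:z onto floor
drop 1:y onto {0:z}
drop 2:b onto {0:z}
drop 3:b onto {2:b}
drop 4:y onto {1:y}
ground layer = {0:z}
drop-orders for the pieces not yet dropped (sum over which currently-grounded one goes next):
  1 to go: {3} 1  {4} 1
  2 to go: {1,4} 1  {2,3} 1  {3,4} 2
  3 to go: {1,3,4} 3  {2,3,4} 3
  if 0:z drops first: 6 orders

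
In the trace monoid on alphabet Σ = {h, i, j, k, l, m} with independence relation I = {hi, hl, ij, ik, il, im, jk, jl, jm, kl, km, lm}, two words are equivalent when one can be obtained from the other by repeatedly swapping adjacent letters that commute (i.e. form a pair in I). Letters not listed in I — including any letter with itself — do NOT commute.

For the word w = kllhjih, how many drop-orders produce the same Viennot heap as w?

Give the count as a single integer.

drop 0:k onto floor
drop 1:l onto floor
drop 2:l onto {1:l}
drop 3:h onto {0:k}
drop 4:j onto {3:h}
drop 5:i onto floor
drop 6:h onto {4:j}
ground layer = {0:k, 1:l, 5:i}
drop-orders for the pieces not yet dropped (sum over which currently-grounded one goes next):
  1 to go: {2} 1  {5} 1  {6} 1
  2 to go: {1,2} 1  {2,5} 2  {2,6} 2  {4,6} 1  {5,6} 2
  3 to go: {1,2,5} 3  {1,2,6} 3  {2,4,6} 3  {2,5,6} 6  {3,4,6} 1  {4,5,6} 3
  4 to go: {0,3,4,6} 1  {1,2,4,6} 6  {1,2,5,6} 12  {2,3,4,6} 4  {2,4,5,6} 12  {3,4,5,6} 4
  5 to go: {0,2,3,4,6} 5  {0,3,4,5,6} 5  {1,2,3,4,6} 10  {1,2,4,5,6} 30  {2,3,4,5,6} 20
  if 0:k drops first: 60 orders
  if 1:l drops first: 30 orders
  if 5:i drops first: 15 orders
heap linearizations: 105

105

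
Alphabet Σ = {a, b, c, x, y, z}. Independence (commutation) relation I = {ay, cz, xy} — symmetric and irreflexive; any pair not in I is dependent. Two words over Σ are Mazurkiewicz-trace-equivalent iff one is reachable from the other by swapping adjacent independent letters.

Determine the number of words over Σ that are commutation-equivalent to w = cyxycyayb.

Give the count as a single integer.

0(c) covers ∅
1(y) covers 0:c
2(x) covers 0:c
3(y) covers 1:y
4(c) covers 2:x, 3:y
5(y) covers 4:c
6(a) covers 4:c
7(y) covers 5:y
8(b) covers 6:a, 7:y
floor of heap: 0:c
completions by unplaced set U, small U first (add the entries for U minus each lowest piece of U):
  |U|=1: {8}:1
  |U|=2: {6,8}:1  {7,8}:1
  |U|=3: {5,7,8}:1  {6,7,8}:2
  |U|=4: {5,6,7,8}:3
  |U|=5: {4,5,6,7,8}:3
  |U|=6: {2,4,5,6,7,8}:3  {3,4,5,6,7,8}:3
  |U|=7: {1,3,4,5,6,7,8}:3  {2,3,4,5,6,7,8}:6
  start at 0(c): 9

9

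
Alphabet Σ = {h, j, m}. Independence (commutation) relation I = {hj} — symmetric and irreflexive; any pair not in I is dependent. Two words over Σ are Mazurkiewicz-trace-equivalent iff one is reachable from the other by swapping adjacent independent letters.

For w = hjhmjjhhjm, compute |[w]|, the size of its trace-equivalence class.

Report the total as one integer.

drop 0:h onto floor
drop 1:j onto floor
drop 2:h onto {0:h}
drop 3:m onto {1:j, 2:h}
drop 4:j onto {3:m}
drop 5:j onto {4:j}
drop 6:h onto {3:m}
drop 7:h onto {6:h}
drop 8:j onto {5:j}
drop 9:m onto {7:h, 8:j}
ground layer = {0:h, 1:j}
drop-orders for the pieces not yet dropped (sum over which currently-grounded one goes next):
  1 to go: {9} 1
  2 to go: {7,9} 1  {8,9} 1
  3 to go: {5,8,9} 1  {6,7,9} 1  {7,8,9} 2
  4 to go: {4,5,8,9} 1  {5,7,8,9} 3  {6,7,8,9} 3
  5 to go: {4,5,7,8,9} 4  {5,6,7,8,9} 6
  6 to go: {4,5,6,7,8,9} 10
  7 to go: {3,4,5,6,7,8,9} 10
  8 to go: {1,3,4,5,6,7,8,9} 10  {2,3,4,5,6,7,8,9} 10
  if 0:h drops first: 20 orders
  if 1:j drops first: 10 orders
heap linearizations: 30

30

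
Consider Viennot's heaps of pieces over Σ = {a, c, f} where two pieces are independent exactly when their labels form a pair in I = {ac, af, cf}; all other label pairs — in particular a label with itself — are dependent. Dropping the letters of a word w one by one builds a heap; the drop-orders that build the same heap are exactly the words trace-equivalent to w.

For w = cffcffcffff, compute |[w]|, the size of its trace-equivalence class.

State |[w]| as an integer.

0(c) covers ∅
1(f) covers ∅
2(f) covers 1:f
3(c) covers 0:c
4(f) covers 2:f
5(f) covers 4:f
6(c) covers 3:c
7(f) covers 5:f
8(f) covers 7:f
9(f) covers 8:f
10(f) covers 9:f
floor of heap: 0:c, 1:f
completions by unplaced set U, small U first (add the entries for U minus each lowest piece of U):
  |U|=1: {6}:1  {10}:1
  |U|=2: {3,6}:1  {6,10}:2  {9,10}:1
  |U|=3: {0,3,6}:1  {3,6,10}:3  {6,9,10}:3  {8,9,10}:1
  |U|=4: {0,3,6,10}:4  {3,6,9,10}:6  {6,8,9,10}:4  {7,8,9,10}:1
  |U|=5: {0,3,6,9,10}:10  {3,6,8,9,10}:10  {5,7,8,9,10}:1  {6,7,8,9,10}:5
  |U|=6: {0,3,6,8,9,10}:20  {3,6,7,8,9,10}:15  {4,5,7,8,9,10}:1  {5,6,7,8,9,10}:6
  |U|=7: {0,3,6,7,8,9,10}:35  {2,4,5,7,8,9,10}:1  {3,5,6,7,8,9,10}:21  {4,5,6,7,8,9,10}:7
  |U|=8: {0,3,5,6,7,8,9,10}:56  {1,2,4,5,7,8,9,10}:1  {2,4,5,6,7,8,9,10}:8  {3,4,5,6,7,8,9,10}:28
  |U|=9: {0,3,4,5,6,7,8,9,10}:84  {1,2,4,5,6,7,8,9,10}:9  {2,3,4,5,6,7,8,9,10}:36
  start at 0(c): 45
  start at 1(f): 120
sum over floor = 165

165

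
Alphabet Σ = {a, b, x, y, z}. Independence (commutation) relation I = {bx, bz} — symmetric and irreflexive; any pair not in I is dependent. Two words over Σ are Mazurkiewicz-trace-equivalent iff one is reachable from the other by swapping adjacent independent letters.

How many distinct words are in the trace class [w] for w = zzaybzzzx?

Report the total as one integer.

0(z) covers ∅
1(z) covers 0:z
2(a) covers 1:z
3(y) covers 2:a
4(b) covers 3:y
5(z) covers 3:y
6(z) covers 5:z
7(z) covers 6:z
8(x) covers 7:z
floor of heap: 0:z
completions by unplaced set U, small U first (add the entries for U minus each lowest piece of U):
  |U|=1: {4}:1  {8}:1
  |U|=2: {4,8}:2  {7,8}:1
  |U|=3: {4,7,8}:3  {6,7,8}:1
  |U|=4: {4,6,7,8}:4  {5,6,7,8}:1
  |U|=5: {4,5,6,7,8}:5
  |U|=6: {3,4,5,6,7,8}:5
  |U|=7: {2,3,4,5,6,7,8}:5
  start at 0(z): 5

5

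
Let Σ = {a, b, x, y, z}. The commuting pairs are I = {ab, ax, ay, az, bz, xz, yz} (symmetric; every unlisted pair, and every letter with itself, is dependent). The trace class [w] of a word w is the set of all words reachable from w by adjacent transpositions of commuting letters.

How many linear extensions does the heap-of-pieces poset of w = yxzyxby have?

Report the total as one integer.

7

0(y) covers ∅
1(x) covers 0:y
2(z) covers ∅
3(y) covers 1:x
4(x) covers 3:y
5(b) covers 4:x
6(y) covers 5:b
floor of heap: 0:y, 2:z
completions by unplaced set U, small U first (add the entries for U minus each lowest piece of U):
  |U|=1: {2}:1  {6}:1
  |U|=2: {2,6}:2  {5,6}:1
  |U|=3: {2,5,6}:3  {4,5,6}:1
  |U|=4: {2,4,5,6}:4  {3,4,5,6}:1
  |U|=5: {1,3,4,5,6}:1  {2,3,4,5,6}:5
  start at 0(y): 6
  start at 2(z): 1
sum over floor = 7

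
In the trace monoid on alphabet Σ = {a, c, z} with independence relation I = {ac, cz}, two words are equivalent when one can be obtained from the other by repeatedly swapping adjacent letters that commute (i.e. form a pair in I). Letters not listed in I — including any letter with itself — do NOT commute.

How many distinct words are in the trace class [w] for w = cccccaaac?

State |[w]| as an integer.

84

0(c) covers ∅
1(c) covers 0:c
2(c) covers 1:c
3(c) covers 2:c
4(c) covers 3:c
5(a) covers ∅
6(a) covers 5:a
7(a) covers 6:a
8(c) covers 4:c
floor of heap: 0:c, 5:a
completions by unplaced set U, small U first (add the entries for U minus each lowest piece of U):
  |U|=1: {7}:1  {8}:1
  |U|=2: {4,8}:1  {6,7}:1  {7,8}:2
  |U|=3: {3,4,8}:1  {4,7,8}:3  {5,6,7}:1  {6,7,8}:3
  |U|=4: {2,3,4,8}:1  {3,4,7,8}:4  {4,6,7,8}:6  {5,6,7,8}:4
  |U|=5: {1,2,3,4,8}:1  {2,3,4,7,8}:5  {3,4,6,7,8}:10  {4,5,6,7,8}:10
  |U|=6: {0,1,2,3,4,8}:1  {1,2,3,4,7,8}:6  {2,3,4,6,7,8}:15  {3,4,5,6,7,8}:20
  |U|=7: {0,1,2,3,4,7,8}:7  {1,2,3,4,6,7,8}:21  {2,3,4,5,6,7,8}:35
  start at 0(c): 56
  start at 5(a): 28
sum over floor = 84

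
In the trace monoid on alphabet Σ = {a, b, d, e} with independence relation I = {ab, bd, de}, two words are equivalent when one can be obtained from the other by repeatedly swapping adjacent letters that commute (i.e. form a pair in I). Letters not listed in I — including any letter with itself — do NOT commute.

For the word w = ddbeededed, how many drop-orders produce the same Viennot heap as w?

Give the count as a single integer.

drop 0:d onto floor
drop 1:d onto {0:d}
drop 2:b onto floor
drop 3:e onto {2:b}
drop 4:e onto {3:e}
drop 5:d onto {1:d}
drop 6:e onto {4:e}
drop 7:d onto {5:d}
drop 8:e onto {6:e}
drop 9:d onto {7:d}
ground layer = {0:d, 2:b}
drop-orders for the pieces not yet dropped (sum over which currently-grounded one goes next):
  1 to go: {8} 1  {9} 1
  2 to go: {6,8} 1  {7,9} 1  {8,9} 2
  3 to go: {4,6,8} 1  {5,7,9} 1  {6,8,9} 3  {7,8,9} 3
  4 to go: {1,5,7,9} 1  {3,4,6,8} 1  {4,6,8,9} 4  {5,7,8,9} 4  {6,7,8,9} 6
  5 to go: {0,1,5,7,9} 1  {1,5,7,8,9} 5  {2,3,4,6,8} 1  {3,4,6,8,9} 5  {4,6,7,8,9} 10  {5,6,7,8,9} 10
  6 to go: {0,1,5,7,8,9} 6  {1,5,6,7,8,9} 15  {2,3,4,6,8,9} 6  {3,4,6,7,8,9} 15  {4,5,6,7,8,9} 20
  7 to go: {0,1,5,6,7,8,9} 21  {1,4,5,6,7,8,9} 35  {2,3,4,6,7,8,9} 21  {3,4,5,6,7,8,9} 35
  8 to go: {0,1,4,5,6,7,8,9} 56  {1,3,4,5,6,7,8,9} 70  {2,3,4,5,6,7,8,9} 56
  if 0:d drops first: 126 orders
  if 2:b drops first: 126 orders
heap linearizations: 252

252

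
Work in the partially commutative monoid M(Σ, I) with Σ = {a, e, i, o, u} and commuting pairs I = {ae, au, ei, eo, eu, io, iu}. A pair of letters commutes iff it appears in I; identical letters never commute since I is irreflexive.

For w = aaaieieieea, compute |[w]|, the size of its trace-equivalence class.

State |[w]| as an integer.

330

#0=a has no predecessor
#1=a depends on [0:a]
#2=a depends on [1:a]
#3=i depends on [2:a]
#4=e has no predecessor
#5=i depends on [3:i]
#6=e depends on [4:e]
#7=i depends on [5:i]
#8=e depends on [6:e]
#9=e depends on [8:e]
#10=a depends on [7:i]
sources: [0:a, 4:e]
N(rest) = Σ N(rest − s) over sources s of rest; N(one piece) = 1:
  size 1 → [9]=1  [10]=1
  size 2 → [7,10]=1  [8,9]=1  [9,10]=2
  size 3 → [5,7,10]=1  [6,8,9]=1  [7,9,10]=3  [8,9,10]=3
  size 4 → [3,5,7,10]=1  [4,6,8,9]=1  [5,7,9,10]=4  [6,8,9,10]=4  [7,8,9,10]=6
  size 5 → [2,3,5,7,10]=1  [3,5,7,9,10]=5  [4,6,8,9,10]=5  [5,7,8,9,10]=10  [6,7,8,9,10]=10
  size 6 → [1,2,3,5,7,10]=1  [2,3,5,7,9,10]=6  [3,5,7,8,9,10]=15  [4,6,7,8,9,10]=15  [5,6,7,8,9,10]=20
  size 7 → [0,1,2,3,5,7,10]=1  [1,2,3,5,7,9,10]=7  [2,3,5,7,8,9,10]=21  [3,5,6,7,8,9,10]=35  [4,5,6,7,8,9,10]=35
  size 8 → [0,1,2,3,5,7,9,10]=8  [1,2,3,5,7,8,9,10]=28  [2,3,5,6,7,8,9,10]=56  [3,4,5,6,7,8,9,10]=70
  size 9 → [0,1,2,3,5,7,8,9,10]=36  [1,2,3,5,6,7,8,9,10]=84  [2,3,4,5,6,7,8,9,10]=126
  first=0(a) contributes 210
  first=4(e) contributes 120
|[w]| = 330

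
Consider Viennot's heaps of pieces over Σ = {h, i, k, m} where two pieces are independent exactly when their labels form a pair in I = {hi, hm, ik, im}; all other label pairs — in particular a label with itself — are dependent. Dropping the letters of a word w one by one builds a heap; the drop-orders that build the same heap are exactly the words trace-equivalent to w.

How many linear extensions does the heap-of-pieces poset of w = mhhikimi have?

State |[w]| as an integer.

168

0(m) covers ∅
1(h) covers ∅
2(h) covers 1:h
3(i) covers ∅
4(k) covers 0:m, 2:h
5(i) covers 3:i
6(m) covers 4:k
7(i) covers 5:i
floor of heap: 0:m, 1:h, 3:i
completions by unplaced set U, small U first (add the entries for U minus each lowest piece of U):
  |U|=1: {6}:1  {7}:1
  |U|=2: {4,6}:1  {5,7}:1  {6,7}:2
  |U|=3: {0,4,6}:1  {2,4,6}:1  {3,5,7}:1  {4,6,7}:3  {5,6,7}:3
  |U|=4: {0,2,4,6}:2  {0,4,6,7}:4  {1,2,4,6}:1  {2,4,6,7}:4  {3,5,6,7}:4  {4,5,6,7}:6
  |U|=5: {0,1,2,4,6}:3  {0,2,4,6,7}:10  {0,4,5,6,7}:10  {1,2,4,6,7}:5  {2,4,5,6,7}:10  {3,4,5,6,7}:10
  |U|=6: {0,1,2,4,6,7}:18  {0,2,4,5,6,7}:30  {0,3,4,5,6,7}:20  {1,2,4,5,6,7}:15  {2,3,4,5,6,7}:20
  start at 0(m): 35
  start at 1(h): 70
  start at 3(i): 63
sum over floor = 168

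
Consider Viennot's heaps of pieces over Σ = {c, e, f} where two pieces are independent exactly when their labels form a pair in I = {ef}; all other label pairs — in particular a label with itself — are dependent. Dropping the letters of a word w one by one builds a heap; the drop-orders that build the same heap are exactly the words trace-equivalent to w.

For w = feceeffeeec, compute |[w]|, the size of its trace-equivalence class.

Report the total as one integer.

piece 0:f — minimal
piece 1:e — minimal
piece 2:c rests on {0:f, 1:e}
piece 3:e rests on {2:c}
piece 4:e rests on {3:e}
piece 5:f rests on {2:c}
piece 6:f rests on {5:f}
piece 7:e rests on {4:e}
piece 8:e rests on {7:e}
piece 9:e rests on {8:e}
piece 10:c rests on {6:f, 9:e}
minimal pieces: {0:f, 1:e}
ways to finish when only these pieces remain (= sum over removing one remaining piece with nothing left below it):
  1 left: {10}→1
  2 left: {6,10}→1  {9,10}→1
  3 left: {5,6,10}→1  {6,9,10}→2  {8,9,10}→1
  4 left: {5,6,9,10}→3  {6,8,9,10}→3  {7,8,9,10}→1
  5 left: {4,7,8,9,10}→1  {5,6,8,9,10}→6  {6,7,8,9,10}→4
  6 left: {3,4,7,8,9,10}→1  {4,6,7,8,9,10}→5  {5,6,7,8,9,10}→10
  7 left: {3,4,6,7,8,9,10}→6  {4,5,6,7,8,9,10}→15
  8 left: {3,4,5,6,7,8,9,10}→21
  9 left: {2,3,4,5,6,7,8,9,10}→21
  placing 0:f first → 21 extensions
  placing 1:e first → 21 extensions
total linear extensions = 42

42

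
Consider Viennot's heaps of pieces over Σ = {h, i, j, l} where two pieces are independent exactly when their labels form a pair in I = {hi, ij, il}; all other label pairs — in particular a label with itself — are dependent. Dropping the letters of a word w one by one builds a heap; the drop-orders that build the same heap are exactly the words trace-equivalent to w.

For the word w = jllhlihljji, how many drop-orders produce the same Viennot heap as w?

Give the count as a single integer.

55

0(j) covers ∅
1(l) covers 0:j
2(l) covers 1:l
3(h) covers 2:l
4(l) covers 3:h
5(i) covers ∅
6(h) covers 4:l
7(l) covers 6:h
8(j) covers 7:l
9(j) covers 8:j
10(i) covers 5:i
floor of heap: 0:j, 5:i
completions by unplaced set U, small U first (add the entries for U minus each lowest piece of U):
  |U|=1: {9}:1  {10}:1
  |U|=2: {5,10}:1  {8,9}:1  {9,10}:2
  |U|=3: {5,9,10}:3  {7,8,9}:1  {8,9,10}:3
  |U|=4: {5,8,9,10}:6  {6,7,8,9}:1  {7,8,9,10}:4
  |U|=5: {4,6,7,8,9}:1  {5,7,8,9,10}:10  {6,7,8,9,10}:5
  |U|=6: {3,4,6,7,8,9}:1  {4,6,7,8,9,10}:6  {5,6,7,8,9,10}:15
  |U|=7: {2,3,4,6,7,8,9}:1  {3,4,6,7,8,9,10}:7  {4,5,6,7,8,9,10}:21
  |U|=8: {1,2,3,4,6,7,8,9}:1  {2,3,4,6,7,8,9,10}:8  {3,4,5,6,7,8,9,10}:28
  |U|=9: {0,1,2,3,4,6,7,8,9}:1  {1,2,3,4,6,7,8,9,10}:9  {2,3,4,5,6,7,8,9,10}:36
  start at 0(j): 45
  start at 5(i): 10
sum over floor = 55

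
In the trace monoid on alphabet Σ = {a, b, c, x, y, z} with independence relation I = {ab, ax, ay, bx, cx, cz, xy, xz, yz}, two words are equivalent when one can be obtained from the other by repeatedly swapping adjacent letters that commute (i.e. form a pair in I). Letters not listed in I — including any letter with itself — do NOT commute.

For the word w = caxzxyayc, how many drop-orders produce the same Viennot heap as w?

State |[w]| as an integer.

#0=c has no predecessor
#1=a depends on [0:c]
#2=x has no predecessor
#3=z depends on [1:a]
#4=x depends on [2:x]
#5=y depends on [0:c]
#6=a depends on [3:z]
#7=y depends on [5:y]
#8=c depends on [6:a, 7:y]
sources: [0:c, 2:x]
N(rest) = Σ N(rest − s) over sources s of rest; N(one piece) = 1:
  size 1 → [4]=1  [8]=1
  size 2 → [2,4]=1  [4,8]=2  [6,8]=1  [7,8]=1
  size 3 → [2,4,8]=3  [3,6,8]=1  [4,6,8]=3  [4,7,8]=3  [5,7,8]=1  [6,7,8]=2
  size 4 → [1,3,6,8]=1  [2,4,6,8]=6  [2,4,7,8]=6  [3,4,6,8]=4  [3,6,7,8]=3  [4,5,7,8]=4  [4,6,7,8]=8  [5,6,7,8]=3
  size 5 → [1,3,4,6,8]=5  [1,3,6,7,8]=4  [2,3,4,6,8]=10  [2,4,5,7,8]=10  [2,4,6,7,8]=20  [3,4,6,7,8]=15  [3,5,6,7,8]=6  [4,5,6,7,8]=15
  size 6 → [1,2,3,4,6,8]=15  [1,3,4,6,7,8]=24  [1,3,5,6,7,8]=10  [2,3,4,6,7,8]=45  [2,4,5,6,7,8]=45  [3,4,5,6,7,8]=36
  size 7 → [0,1,3,5,6,7,8]=10  [1,2,3,4,6,7,8]=84  [1,3,4,5,6,7,8]=70  [2,3,4,5,6,7,8]=126
  first=0(c) contributes 280
  first=2(x) contributes 80
|[w]| = 360

360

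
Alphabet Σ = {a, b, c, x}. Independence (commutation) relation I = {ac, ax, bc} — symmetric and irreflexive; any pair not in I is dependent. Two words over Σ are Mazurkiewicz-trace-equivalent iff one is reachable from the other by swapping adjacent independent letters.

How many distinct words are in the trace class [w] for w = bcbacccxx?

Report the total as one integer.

65

drop 0:b onto floor
drop 1:c onto floor
drop 2:b onto {0:b}
drop 3:a onto {2:b}
drop 4:c onto {1:c}
drop 5:c onto {4:c}
drop 6:c onto {5:c}
drop 7:x onto {2:b, 6:c}
drop 8:x onto {7:x}
ground layer = {0:b, 1:c}
drop-orders for the pieces not yet dropped (sum over which currently-grounded one goes next):
  1 to go: {3} 1  {8} 1
  2 to go: {3,8} 2  {7,8} 1
  3 to go: {3,7,8} 3  {6,7,8} 1
  4 to go: {2,3,7,8} 3  {3,6,7,8} 4  {5,6,7,8} 1
  5 to go: {0,2,3,7,8} 3  {2,3,6,7,8} 7  {3,5,6,7,8} 5  {4,5,6,7,8} 1
  6 to go: {0,2,3,6,7,8} 10  {1,4,5,6,7,8} 1  {2,3,5,6,7,8} 12  {3,4,5,6,7,8} 6
  7 to go: {0,2,3,5,6,7,8} 22  {1,3,4,5,6,7,8} 7  {2,3,4,5,6,7,8} 18
  if 0:b drops first: 25 orders
  if 1:c drops first: 40 orders
heap linearizations: 65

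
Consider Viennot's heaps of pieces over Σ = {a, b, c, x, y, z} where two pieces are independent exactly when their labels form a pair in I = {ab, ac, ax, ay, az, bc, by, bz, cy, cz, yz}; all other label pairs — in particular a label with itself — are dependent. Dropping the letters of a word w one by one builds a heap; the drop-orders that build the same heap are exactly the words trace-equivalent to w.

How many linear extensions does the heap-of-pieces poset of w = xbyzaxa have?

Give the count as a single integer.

126

drop 0:x onto floor
drop 1:b onto {0:x}
drop 2:y onto {0:x}
drop 3:z onto {0:x}
drop 4:a onto floor
drop 5:x onto {1:b, 2:y, 3:z}
drop 6:a onto {4:a}
ground layer = {0:x, 4:a}
drop-orders for the pieces not yet dropped (sum over which currently-grounded one goes next):
  1 to go: {5} 1  {6} 1
  2 to go: {1,5} 1  {2,5} 1  {3,5} 1  {4,6} 1  {5,6} 2
  3 to go: {1,2,5} 2  {1,3,5} 2  {1,5,6} 3  {2,3,5} 2  {2,5,6} 3  {3,5,6} 3  {4,5,6} 3
  4 to go: {1,2,3,5} 6  {1,2,5,6} 8  {1,3,5,6} 8  {1,4,5,6} 6  {2,3,5,6} 8  {2,4,5,6} 6  {3,4,5,6} 6
  5 to go: {0,1,2,3,5} 6  {1,2,3,5,6} 30  {1,2,4,5,6} 20  {1,3,4,5,6} 20  {2,3,4,5,6} 20
  if 0:x drops first: 90 orders
  if 4:a drops first: 36 orders
heap linearizations: 126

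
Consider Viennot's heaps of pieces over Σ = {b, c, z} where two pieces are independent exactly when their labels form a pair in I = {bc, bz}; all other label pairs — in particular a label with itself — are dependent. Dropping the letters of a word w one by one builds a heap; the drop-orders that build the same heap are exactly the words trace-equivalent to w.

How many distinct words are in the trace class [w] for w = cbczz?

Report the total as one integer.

5

piece 0:c — minimal
piece 1:b — minimal
piece 2:c rests on {0:c}
piece 3:z rests on {2:c}
piece 4:z rests on {3:z}
minimal pieces: {0:c, 1:b}
ways to finish when only these pieces remain (= sum over removing one remaining piece with nothing left below it):
  1 left: {1}→1  {4}→1
  2 left: {1,4}→2  {3,4}→1
  3 left: {1,3,4}→3  {2,3,4}→1
  placing 0:c first → 4 extensions
  placing 1:b first → 1 extensions
total linear extensions = 5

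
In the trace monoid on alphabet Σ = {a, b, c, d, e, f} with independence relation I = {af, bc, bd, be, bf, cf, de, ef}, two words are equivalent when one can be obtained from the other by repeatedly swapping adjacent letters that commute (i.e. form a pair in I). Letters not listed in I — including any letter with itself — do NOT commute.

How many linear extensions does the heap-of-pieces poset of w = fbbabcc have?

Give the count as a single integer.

21

piece 0:f — minimal
piece 1:b — minimal
piece 2:b rests on {1:b}
piece 3:a rests on {2:b}
piece 4:b rests on {3:a}
piece 5:c rests on {3:a}
piece 6:c rests on {5:c}
minimal pieces: {0:f, 1:b}
ways to finish when only these pieces remain (= sum over removing one remaining piece with nothing left below it):
  1 left: {0}→1  {4}→1  {6}→1
  2 left: {0,4}→2  {0,6}→2  {4,6}→2  {5,6}→1
  3 left: {0,4,6}→6  {0,5,6}→3  {4,5,6}→3
  4 left: {0,4,5,6}→12  {3,4,5,6}→3
  5 left: {0,3,4,5,6}→15  {2,3,4,5,6}→3
  placing 0:f first → 3 extensions
  placing 1:b first → 18 extensions
total linear extensions = 21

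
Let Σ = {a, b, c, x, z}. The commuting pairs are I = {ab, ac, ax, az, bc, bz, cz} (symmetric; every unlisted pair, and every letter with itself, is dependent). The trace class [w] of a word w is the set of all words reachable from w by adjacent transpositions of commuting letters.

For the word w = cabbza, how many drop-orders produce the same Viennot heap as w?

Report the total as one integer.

180

piece 0:c — minimal
piece 1:a — minimal
piece 2:b — minimal
piece 3:b rests on {2:b}
piece 4:z — minimal
piece 5:a rests on {1:a}
minimal pieces: {0:c, 1:a, 2:b, 4:z}
ways to finish when only these pieces remain (= sum over removing one remaining piece with nothing left below it):
  1 left: {0}→1  {3}→1  {4}→1  {5}→1
  2 left: {0,3}→2  {0,4}→2  {0,5}→2  {1,5}→1  {2,3}→1  {3,4}→2  {3,5}→2  {4,5}→2
  3 left: {0,1,5}→3  {0,2,3}→3  {0,3,4}→6  {0,3,5}→6  {0,4,5}→6  {1,3,5}→3  {1,4,5}→3  {2,3,4}→3  {2,3,5}→3  {3,4,5}→6
  4 left: {0,1,3,5}→12  {0,1,4,5}→12  {0,2,3,4}→12  {0,2,3,5}→12  {0,3,4,5}→24  {1,2,3,5}→6  {1,3,4,5}→12  {2,3,4,5}→12
  placing 0:c first → 30 extensions
  placing 1:a first → 60 extensions
  placing 2:b first → 60 extensions
  placing 4:z first → 30 extensions
total linear extensions = 180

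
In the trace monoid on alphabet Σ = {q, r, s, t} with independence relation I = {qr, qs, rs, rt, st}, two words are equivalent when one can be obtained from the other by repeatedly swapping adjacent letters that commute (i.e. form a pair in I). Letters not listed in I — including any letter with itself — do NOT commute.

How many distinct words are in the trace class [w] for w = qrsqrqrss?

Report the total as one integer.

1680

#0=q has no predecessor
#1=r has no predecessor
#2=s has no predecessor
#3=q depends on [0:q]
#4=r depends on [1:r]
#5=q depends on [3:q]
#6=r depends on [4:r]
#7=s depends on [2:s]
#8=s depends on [7:s]
sources: [0:q, 1:r, 2:s]
N(rest) = Σ N(rest − s) over sources s of rest; N(one piece) = 1:
  size 1 → [5]=1  [6]=1  [8]=1
  size 2 → [3,5]=1  [4,6]=1  [5,6]=2  [5,8]=2  [6,8]=2  [7,8]=1
  size 3 → [0,3,5]=1  [1,4,6]=1  [2,7,8]=1  [3,5,6]=3  [3,5,8]=3  [4,5,6]=3  [4,6,8]=3  [5,6,8]=6  [5,7,8]=3  [6,7,8]=3
  size 4 → [0,3,5,6]=4  [0,3,5,8]=4  [1,4,5,6]=4  [1,4,6,8]=4  [2,5,7,8]=4  [2,6,7,8]=4  [3,4,5,6]=6  [3,5,6,8]=12  [3,5,7,8]=6  [4,5,6,8]=12  [4,6,7,8]=6  [5,6,7,8]=12
  size 5 → [0,3,4,5,6]=10  [0,3,5,6,8]=20  [0,3,5,7,8]=10  [1,3,4,5,6]=10  [1,4,5,6,8]=20  [1,4,6,7,8]=10  [2,3,5,7,8]=10  [2,4,6,7,8]=10  [2,5,6,7,8]=20  [3,4,5,6,8]=30  [3,5,6,7,8]=30  [4,5,6,7,8]=30
  size 6 → [0,1,3,4,5,6]=20  [0,2,3,5,7,8]=20  [0,3,4,5,6,8]=60  [0,3,5,6,7,8]=60  [1,2,4,6,7,8]=20  [1,3,4,5,6,8]=60  [1,4,5,6,7,8]=60  [2,3,5,6,7,8]=60  [2,4,5,6,7,8]=60  [3,4,5,6,7,8]=90
  size 7 → [0,1,3,4,5,6,8]=140  [0,2,3,5,6,7,8]=140  [0,3,4,5,6,7,8]=210  [1,2,4,5,6,7,8]=140  [1,3,4,5,6,7,8]=210  [2,3,4,5,6,7,8]=210
  first=0(q) contributes 560
  first=1(r) contributes 560
  first=2(s) contributes 560
|[w]| = 1680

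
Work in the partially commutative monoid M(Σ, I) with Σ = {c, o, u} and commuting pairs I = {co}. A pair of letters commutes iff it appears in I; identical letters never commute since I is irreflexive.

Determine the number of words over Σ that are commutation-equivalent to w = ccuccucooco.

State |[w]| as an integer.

10

#0=c has no predecessor
#1=c depends on [0:c]
#2=u depends on [1:c]
#3=c depends on [2:u]
#4=c depends on [3:c]
#5=u depends on [4:c]
#6=c depends on [5:u]
#7=o depends on [5:u]
#8=o depends on [7:o]
#9=c depends on [6:c]
#10=o depends on [8:o]
sources: [0:c]
N(rest) = Σ N(rest − s) over sources s of rest; N(one piece) = 1:
  size 1 → [9]=1  [10]=1
  size 2 → [6,9]=1  [8,10]=1  [9,10]=2
  size 3 → [6,9,10]=3  [7,8,10]=1  [8,9,10]=3
  size 4 → [6,8,9,10]=6  [7,8,9,10]=4
  size 5 → [6,7,8,9,10]=10
  size 6 → [5,6,7,8,9,10]=10
  size 7 → [4,5,6,7,8,9,10]=10
  size 8 → [3,4,5,6,7,8,9,10]=10
  size 9 → [2,3,4,5,6,7,8,9,10]=10
  first=0(c) contributes 10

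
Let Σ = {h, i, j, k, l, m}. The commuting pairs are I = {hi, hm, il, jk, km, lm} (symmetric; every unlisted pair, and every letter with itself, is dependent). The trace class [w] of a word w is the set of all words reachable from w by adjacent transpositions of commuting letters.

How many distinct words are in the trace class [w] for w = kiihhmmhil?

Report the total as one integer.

126

drop 0:k onto floor
drop 1:i onto {0:k}
drop 2:i onto {1:i}
drop 3:h onto {0:k}
drop 4:h onto {3:h}
drop 5:m onto {2:i}
drop 6:m onto {5:m}
drop 7:h onto {4:h}
drop 8:i onto {6:m}
drop 9:l onto {7:h}
ground layer = {0:k}
drop-orders for the pieces not yet dropped (sum over which currently-grounded one goes next):
  1 to go: {8} 1  {9} 1
  2 to go: {6,8} 1  {7,9} 1  {8,9} 2
  3 to go: {4,7,9} 1  {5,6,8} 1  {6,8,9} 3  {7,8,9} 3
  4 to go: {2,5,6,8} 1  {3,4,7,9} 1  {4,7,8,9} 4  {5,6,8,9} 4  {6,7,8,9} 6
  5 to go: {1,2,5,6,8} 1  {2,5,6,8,9} 5  {3,4,7,8,9} 5  {4,6,7,8,9} 10  {5,6,7,8,9} 10
  6 to go: {1,2,5,6,8,9} 6  {2,5,6,7,8,9} 15  {3,4,6,7,8,9} 15  {4,5,6,7,8,9} 20
  7 to go: {1,2,5,6,7,8,9} 21  {2,4,5,6,7,8,9} 35  {3,4,5,6,7,8,9} 35
  8 to go: {1,2,4,5,6,7,8,9} 56  {2,3,4,5,6,7,8,9} 70
  if 0:k drops first: 126 orders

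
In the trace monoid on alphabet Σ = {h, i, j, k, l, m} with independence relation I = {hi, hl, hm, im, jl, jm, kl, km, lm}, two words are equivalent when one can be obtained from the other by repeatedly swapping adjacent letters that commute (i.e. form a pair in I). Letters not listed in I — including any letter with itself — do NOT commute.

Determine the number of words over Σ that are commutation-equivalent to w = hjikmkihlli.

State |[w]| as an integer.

55

drop 0:h onto floor
drop 1:j onto {0:h}
drop 2:i onto {1:j}
drop 3:k onto {2:i}
drop 4:m onto floor
drop 5:k onto {3:k}
drop 6:i onto {5:k}
drop 7:h onto {5:k}
drop 8:l onto {6:i}
drop 9:l onto {8:l}
drop 10:i onto {9:l}
ground layer = {0:h, 4:m}
drop-orders for the pieces not yet dropped (sum over which currently-grounded one goes next):
  1 to go: {4} 1  {7} 1  {10} 1
  2 to go: {4,7} 2  {4,10} 2  {7,10} 2  {9,10} 1
  3 to go: {4,7,10} 6  {4,9,10} 3  {7,9,10} 3  {8,9,10} 1
  4 to go: {4,7,9,10} 12  {4,8,9,10} 4  {6,8,9,10} 1  {7,8,9,10} 4
  5 to go: {4,6,8,9,10} 5  {4,7,8,9,10} 20  {6,7,8,9,10} 5
  6 to go: {4,6,7,8,9,10} 30  {5,6,7,8,9,10} 5
  7 to go: {3,5,6,7,8,9,10} 5  {4,5,6,7,8,9,10} 35
  8 to go: {2,3,5,6,7,8,9,10} 5  {3,4,5,6,7,8,9,10} 40
  9 to go: {1,2,3,5,6,7,8,9,10} 5  {2,3,4,5,6,7,8,9,10} 45
  if 0:h drops first: 50 orders
  if 4:m drops first: 5 orders
heap linearizations: 55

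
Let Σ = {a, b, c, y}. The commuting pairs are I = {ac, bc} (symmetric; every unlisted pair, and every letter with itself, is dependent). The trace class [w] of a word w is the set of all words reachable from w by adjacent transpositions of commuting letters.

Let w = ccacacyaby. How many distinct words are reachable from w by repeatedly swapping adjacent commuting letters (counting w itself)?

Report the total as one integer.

0(c) covers ∅
1(c) covers 0:c
2(a) covers ∅
3(c) covers 1:c
4(a) covers 2:a
5(c) covers 3:c
6(y) covers 4:a, 5:c
7(a) covers 6:y
8(b) covers 7:a
9(y) covers 8:b
floor of heap: 0:c, 2:a
completions by unplaced set U, small U first (add the entries for U minus each lowest piece of U):
  |U|=1: {9}:1
  |U|=2: {8,9}:1
  |U|=3: {7,8,9}:1
  |U|=4: {6,7,8,9}:1
  |U|=5: {4,6,7,8,9}:1  {5,6,7,8,9}:1
  |U|=6: {2,4,6,7,8,9}:1  {3,5,6,7,8,9}:1  {4,5,6,7,8,9}:2
  |U|=7: {1,3,5,6,7,8,9}:1  {2,4,5,6,7,8,9}:3  {3,4,5,6,7,8,9}:3
  |U|=8: {0,1,3,5,6,7,8,9}:1  {1,3,4,5,6,7,8,9}:4  {2,3,4,5,6,7,8,9}:6
  start at 0(c): 10
  start at 2(a): 5
sum over floor = 15

15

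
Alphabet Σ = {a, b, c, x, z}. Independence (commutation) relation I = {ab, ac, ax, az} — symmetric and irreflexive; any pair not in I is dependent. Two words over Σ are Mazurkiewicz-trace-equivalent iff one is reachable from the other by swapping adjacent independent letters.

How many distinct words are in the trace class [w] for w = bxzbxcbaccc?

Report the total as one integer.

11

0(b) covers ∅
1(x) covers 0:b
2(z) covers 1:x
3(b) covers 2:z
4(x) covers 3:b
5(c) covers 4:x
6(b) covers 5:c
7(a) covers ∅
8(c) covers 6:b
9(c) covers 8:c
10(c) covers 9:c
floor of heap: 0:b, 7:a
completions by unplaced set U, small U first (add the entries for U minus each lowest piece of U):
  |U|=1: {7}:1  {10}:1
  |U|=2: {7,10}:2  {9,10}:1
  |U|=3: {7,9,10}:3  {8,9,10}:1
  |U|=4: {6,8,9,10}:1  {7,8,9,10}:4
  |U|=5: {5,6,8,9,10}:1  {6,7,8,9,10}:5
  |U|=6: {4,5,6,8,9,10}:1  {5,6,7,8,9,10}:6
  |U|=7: {3,4,5,6,8,9,10}:1  {4,5,6,7,8,9,10}:7
  |U|=8: {2,3,4,5,6,8,9,10}:1  {3,4,5,6,7,8,9,10}:8
  |U|=9: {1,2,3,4,5,6,8,9,10}:1  {2,3,4,5,6,7,8,9,10}:9
  start at 0(b): 10
  start at 7(a): 1
sum over floor = 11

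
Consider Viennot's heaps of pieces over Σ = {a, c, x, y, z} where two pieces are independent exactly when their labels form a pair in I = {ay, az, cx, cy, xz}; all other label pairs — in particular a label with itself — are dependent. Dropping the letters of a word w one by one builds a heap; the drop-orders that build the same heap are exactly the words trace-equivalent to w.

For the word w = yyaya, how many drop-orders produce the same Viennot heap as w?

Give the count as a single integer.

0(y) covers ∅
1(y) covers 0:y
2(a) covers ∅
3(y) covers 1:y
4(a) covers 2:a
floor of heap: 0:y, 2:a
completions by unplaced set U, small U first (add the entries for U minus each lowest piece of U):
  |U|=1: {3}:1  {4}:1
  |U|=2: {1,3}:1  {2,4}:1  {3,4}:2
  |U|=3: {0,1,3}:1  {1,3,4}:3  {2,3,4}:3
  start at 0(y): 6
  start at 2(a): 4
sum over floor = 10

10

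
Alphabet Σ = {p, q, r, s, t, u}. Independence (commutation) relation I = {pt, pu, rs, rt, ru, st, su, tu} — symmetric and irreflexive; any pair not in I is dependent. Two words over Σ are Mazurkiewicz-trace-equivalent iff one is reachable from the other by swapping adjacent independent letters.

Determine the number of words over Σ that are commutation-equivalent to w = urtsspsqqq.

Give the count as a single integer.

0(u) covers ∅
1(r) covers ∅
2(t) covers ∅
3(s) covers ∅
4(s) covers 3:s
5(p) covers 1:r, 4:s
6(s) covers 5:p
7(q) covers 0:u, 2:t, 6:s
8(q) covers 7:q
9(q) covers 8:q
floor of heap: 0:u, 1:r, 2:t, 3:s
completions by unplaced set U, small U first (add the entries for U minus each lowest piece of U):
  |U|=1: {9}:1
  |U|=2: {8,9}:1
  |U|=3: {7,8,9}:1
  |U|=4: {0,7,8,9}:1  {2,7,8,9}:1  {6,7,8,9}:1
  |U|=5: {0,2,7,8,9}:2  {0,6,7,8,9}:2  {2,6,7,8,9}:2  {5,6,7,8,9}:1
  |U|=6: {0,2,6,7,8,9}:6  {0,5,6,7,8,9}:3  {1,5,6,7,8,9}:1  {2,5,6,7,8,9}:3  {4,5,6,7,8,9}:1
  |U|=7: {0,1,5,6,7,8,9}:4  {0,2,5,6,7,8,9}:12  {0,4,5,6,7,8,9}:4  {1,2,5,6,7,8,9}:4  {1,4,5,6,7,8,9}:2  {2,4,5,6,7,8,9}:4  {3,4,5,6,7,8,9}:1
  |U|=8: {0,1,2,5,6,7,8,9}:20  {0,1,4,5,6,7,8,9}:10  {0,2,4,5,6,7,8,9}:20  {0,3,4,5,6,7,8,9}:5  {1,2,4,5,6,7,8,9}:10  {1,3,4,5,6,7,8,9}:3  {2,3,4,5,6,7,8,9}:5
  start at 0(u): 18
  start at 1(r): 30
  start at 2(t): 18
  start at 3(s): 60
sum over floor = 126

126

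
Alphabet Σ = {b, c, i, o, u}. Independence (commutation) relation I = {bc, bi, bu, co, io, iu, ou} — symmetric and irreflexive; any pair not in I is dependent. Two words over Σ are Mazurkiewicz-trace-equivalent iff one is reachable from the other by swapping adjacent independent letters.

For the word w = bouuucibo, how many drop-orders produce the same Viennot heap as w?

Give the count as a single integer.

126

drop 0:b onto floor
drop 1:o onto {0:b}
drop 2:u onto floor
drop 3:u onto {2:u}
drop 4:u onto {3:u}
drop 5:c onto {4:u}
drop 6:i onto {5:c}
drop 7:b onto {1:o}
drop 8:o onto {7:b}
ground layer = {0:b, 2:u}
drop-orders for the pieces not yet dropped (sum over which currently-grounded one goes next):
  1 to go: {6} 1  {8} 1
  2 to go: {5,6} 1  {6,8} 2  {7,8} 1
  3 to go: {1,7,8} 1  {4,5,6} 1  {5,6,8} 3  {6,7,8} 3
  4 to go: {0,1,7,8} 1  {1,6,7,8} 4  {3,4,5,6} 1  {4,5,6,8} 4  {5,6,7,8} 6
  5 to go: {0,1,6,7,8} 5  {1,5,6,7,8} 10  {2,3,4,5,6} 1  {3,4,5,6,8} 5  {4,5,6,7,8} 10
  6 to go: {0,1,5,6,7,8} 15  {1,4,5,6,7,8} 20  {2,3,4,5,6,8} 6  {3,4,5,6,7,8} 15
  7 to go: {0,1,4,5,6,7,8} 35  {1,3,4,5,6,7,8} 35  {2,3,4,5,6,7,8} 21
  if 0:b drops first: 56 orders
  if 2:u drops first: 70 orders
heap linearizations: 126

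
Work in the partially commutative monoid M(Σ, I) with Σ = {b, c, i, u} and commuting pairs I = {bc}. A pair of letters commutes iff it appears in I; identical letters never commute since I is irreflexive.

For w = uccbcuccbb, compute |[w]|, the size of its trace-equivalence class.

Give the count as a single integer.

drop 0:u onto floor
drop 1:c onto {0:u}
drop 2:c onto {1:c}
drop 3:b onto {0:u}
drop 4:c onto {2:c}
drop 5:u onto {3:b, 4:c}
drop 6:c onto {5:u}
drop 7:c onto {6:c}
drop 8:b onto {5:u}
drop 9:b onto {8:b}
ground layer = {0:u}
drop-orders for the pieces not yet dropped (sum over which currently-grounded one goes next):
  1 to go: {7} 1  {9} 1
  2 to go: {6,7} 1  {7,9} 2  {8,9} 1
  3 to go: {6,7,9} 3  {7,8,9} 3
  4 to go: {6,7,8,9} 6
  5 to go: {5,6,7,8,9} 6
  6 to go: {3,5,6,7,8,9} 6  {4,5,6,7,8,9} 6
  7 to go: {2,4,5,6,7,8,9} 6  {3,4,5,6,7,8,9} 12
  8 to go: {1,2,4,5,6,7,8,9} 6  {2,3,4,5,6,7,8,9} 18
  if 0:u drops first: 24 orders

24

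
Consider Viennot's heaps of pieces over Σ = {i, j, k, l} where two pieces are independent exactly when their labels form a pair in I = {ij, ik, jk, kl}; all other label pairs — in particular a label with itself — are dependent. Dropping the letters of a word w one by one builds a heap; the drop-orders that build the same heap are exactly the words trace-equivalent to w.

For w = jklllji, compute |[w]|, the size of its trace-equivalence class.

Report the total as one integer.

drop 0:j onto floor
drop 1:k onto floor
drop 2:l onto {0:j}
drop 3:l onto {2:l}
drop 4:l onto {3:l}
drop 5:j onto {4:l}
drop 6:i onto {4:l}
ground layer = {0:j, 1:k}
drop-orders for the pieces not yet dropped (sum over which currently-grounded one goes next):
  1 to go: {1} 1  {5} 1  {6} 1
  2 to go: {1,5} 2  {1,6} 2  {5,6} 2
  3 to go: {1,5,6} 6  {4,5,6} 2
  4 to go: {1,4,5,6} 8  {3,4,5,6} 2
  5 to go: {1,3,4,5,6} 10  {2,3,4,5,6} 2
  if 0:j drops first: 12 orders
  if 1:k drops first: 2 orders
heap linearizations: 14

14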